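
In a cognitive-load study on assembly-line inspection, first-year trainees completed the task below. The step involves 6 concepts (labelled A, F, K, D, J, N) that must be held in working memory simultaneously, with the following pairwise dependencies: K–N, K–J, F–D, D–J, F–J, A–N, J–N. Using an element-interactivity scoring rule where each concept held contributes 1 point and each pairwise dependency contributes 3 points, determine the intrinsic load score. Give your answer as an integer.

27

Count of concepts held simultaneously: 6.
Count of pairwise dependencies listed: 7.
Element contribution: 6 × 1 = 6.
Interaction contribution: 7 × 3 = 21.
Intrinsic load = 6 + 21 = 27.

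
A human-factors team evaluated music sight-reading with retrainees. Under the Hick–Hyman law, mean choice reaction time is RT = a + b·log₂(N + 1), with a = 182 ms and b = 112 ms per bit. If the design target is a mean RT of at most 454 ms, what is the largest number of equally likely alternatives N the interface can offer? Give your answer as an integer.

Set 182 + 112·log₂(N + 1) ≤ 454.
log₂(N + 1) ≤ (454 − 182) / 112 = 2.4286.
N + 1 ≤ 2^2.4286 = 5.3837.
N ≤ 4.3837, so the largest integer N is 4.

4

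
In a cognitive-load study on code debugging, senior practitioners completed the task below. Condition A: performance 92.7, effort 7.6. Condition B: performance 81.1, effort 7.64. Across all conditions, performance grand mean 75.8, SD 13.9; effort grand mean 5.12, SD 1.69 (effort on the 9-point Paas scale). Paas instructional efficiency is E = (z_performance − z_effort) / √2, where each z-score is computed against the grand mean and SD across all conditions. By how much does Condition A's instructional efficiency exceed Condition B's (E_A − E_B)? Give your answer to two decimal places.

0.61

Condition A: z_P = (92.7 − 75.8)/13.9 = 1.2158; z_E = (7.6 − 5.12)/1.69 = 1.4675; E_A = (1.2158 − 1.4675)/√2 = -0.1780.
Condition B: z_P = (81.1 − 75.8)/13.9 = 0.3813; z_E = (7.64 − 5.12)/1.69 = 1.4911; E_B = (0.3813 − 1.4911)/√2 = -0.7847.
E_A − E_B = -0.1780 − (-0.7847) = 0.6067 ≈ 0.61.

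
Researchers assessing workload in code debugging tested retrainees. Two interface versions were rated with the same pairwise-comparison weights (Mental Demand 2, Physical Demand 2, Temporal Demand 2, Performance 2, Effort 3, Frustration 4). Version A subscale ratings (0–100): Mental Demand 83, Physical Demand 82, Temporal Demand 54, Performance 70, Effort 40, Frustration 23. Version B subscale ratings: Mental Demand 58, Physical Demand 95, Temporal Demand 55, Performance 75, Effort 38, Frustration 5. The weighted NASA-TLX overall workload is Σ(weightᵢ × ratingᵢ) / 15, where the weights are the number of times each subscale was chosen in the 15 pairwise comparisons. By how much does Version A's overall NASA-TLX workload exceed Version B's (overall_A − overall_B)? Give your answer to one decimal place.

6.0

Version A weighted sum = 2·83 + 2·82 + 2·54 + 2·70 + 3·40 + 4·23 = 166 + 164 + 108 + 140 + 120 + 92 = 790; overall_A = 790/15 = 52.6667.
Version B weighted sum = 2·58 + 2·95 + 2·55 + 2·75 + 3·38 + 4·5 = 116 + 190 + 110 + 150 + 114 + 20 = 700; overall_B = 700/15 = 46.6667.
Difference = 52.6667 − 46.6667 = 6.0000 ≈ 6.0.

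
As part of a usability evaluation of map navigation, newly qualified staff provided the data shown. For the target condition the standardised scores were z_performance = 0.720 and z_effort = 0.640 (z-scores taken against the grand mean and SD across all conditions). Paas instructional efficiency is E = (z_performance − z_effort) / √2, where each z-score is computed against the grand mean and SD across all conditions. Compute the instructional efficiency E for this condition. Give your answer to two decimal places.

0.06

z_P − z_E = 0.720 − 0.640 = 0.0800.
E = 0.0800 / √2 = 0.0800 / 1.41421 = 0.0566 ≈ 0.06.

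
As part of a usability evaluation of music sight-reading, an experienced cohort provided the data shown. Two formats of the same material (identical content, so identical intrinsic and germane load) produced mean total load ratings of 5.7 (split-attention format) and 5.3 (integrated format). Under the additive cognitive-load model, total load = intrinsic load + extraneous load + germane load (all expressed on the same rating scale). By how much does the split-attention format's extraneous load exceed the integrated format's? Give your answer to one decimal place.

0.4

Intrinsic and germane load are equal across formats, so the difference in total load equals the difference in extraneous load.
Extraneous-load difference = 5.7 − 5.3 = 0.4.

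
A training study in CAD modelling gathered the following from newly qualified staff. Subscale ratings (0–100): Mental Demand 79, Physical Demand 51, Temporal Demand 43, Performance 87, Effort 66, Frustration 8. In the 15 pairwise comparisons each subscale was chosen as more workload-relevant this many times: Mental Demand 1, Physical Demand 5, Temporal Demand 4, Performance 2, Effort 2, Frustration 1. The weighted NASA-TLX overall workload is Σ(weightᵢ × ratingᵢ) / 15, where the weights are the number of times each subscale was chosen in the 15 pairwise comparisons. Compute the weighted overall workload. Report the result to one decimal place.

The tallies are the weights (they sum to 15).
Weighted sum = 1·79 + 5·51 + 4·43 + 2·87 + 2·66 + 1·8
            = 79 + 255 + 172 + 174 + 132 + 8 = 820.
Overall workload = 820 / 15 = 54.6667 ≈ 54.7.

54.7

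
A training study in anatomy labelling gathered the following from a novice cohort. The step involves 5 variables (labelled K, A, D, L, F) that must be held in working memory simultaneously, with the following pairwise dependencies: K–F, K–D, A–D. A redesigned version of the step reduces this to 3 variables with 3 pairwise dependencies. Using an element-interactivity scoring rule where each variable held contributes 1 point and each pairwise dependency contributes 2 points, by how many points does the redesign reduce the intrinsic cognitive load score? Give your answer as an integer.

2

Original: 5 × 1 + 3 × 2 = 5 + 6 = 11.
Redesigned: 3 × 1 + 3 × 2 = 3 + 6 = 9.
Reduction = 11 − 9 = 2.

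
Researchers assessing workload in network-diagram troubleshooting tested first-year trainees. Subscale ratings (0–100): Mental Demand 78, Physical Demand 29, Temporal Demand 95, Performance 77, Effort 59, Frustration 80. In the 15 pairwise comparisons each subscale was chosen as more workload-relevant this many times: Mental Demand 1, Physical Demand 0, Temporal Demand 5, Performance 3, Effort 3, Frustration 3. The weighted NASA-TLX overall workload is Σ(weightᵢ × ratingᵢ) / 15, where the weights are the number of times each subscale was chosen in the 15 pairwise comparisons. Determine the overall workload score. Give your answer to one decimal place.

The tallies are the weights (they sum to 15).
Weighted sum = 1·78 + 0·29 + 5·95 + 3·77 + 3·59 + 3·80
            = 78 + 0 + 475 + 231 + 177 + 240 = 1201.
Overall workload = 1201 / 15 = 80.0667 ≈ 80.1.

80.1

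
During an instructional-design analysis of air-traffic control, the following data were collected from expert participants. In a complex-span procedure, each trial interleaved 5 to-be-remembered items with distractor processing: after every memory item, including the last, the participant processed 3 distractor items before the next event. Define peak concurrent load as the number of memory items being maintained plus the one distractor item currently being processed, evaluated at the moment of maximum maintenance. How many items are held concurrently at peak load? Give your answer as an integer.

Maintenance is greatest during the distractor(s) after memory item 5: all 5 memory items are being held.
One distractor item is concurrently being processed.
Peak concurrent load = 5 + 1 = 6 items.

6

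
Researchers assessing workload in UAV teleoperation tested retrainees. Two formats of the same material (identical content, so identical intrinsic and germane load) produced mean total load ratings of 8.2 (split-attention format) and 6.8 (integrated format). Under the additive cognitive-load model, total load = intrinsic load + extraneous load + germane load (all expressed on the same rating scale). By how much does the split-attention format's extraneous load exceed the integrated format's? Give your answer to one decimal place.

1.4

Intrinsic and germane load are equal across formats, so the difference in total load equals the difference in extraneous load.
Extraneous-load difference = 8.2 − 6.8 = 1.4.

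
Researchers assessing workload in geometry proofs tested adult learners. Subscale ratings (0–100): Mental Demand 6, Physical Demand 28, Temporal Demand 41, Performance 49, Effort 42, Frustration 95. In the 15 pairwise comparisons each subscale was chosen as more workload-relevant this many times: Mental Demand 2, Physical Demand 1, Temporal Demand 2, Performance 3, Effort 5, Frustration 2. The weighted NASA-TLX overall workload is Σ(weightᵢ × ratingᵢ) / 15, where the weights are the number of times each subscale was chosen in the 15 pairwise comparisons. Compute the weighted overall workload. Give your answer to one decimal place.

The tallies are the weights (they sum to 15).
Weighted sum = 2·6 + 1·28 + 2·41 + 3·49 + 5·42 + 2·95
            = 12 + 28 + 82 + 147 + 210 + 190 = 669.
Overall workload = 669 / 15 = 44.6000 ≈ 44.6.

44.6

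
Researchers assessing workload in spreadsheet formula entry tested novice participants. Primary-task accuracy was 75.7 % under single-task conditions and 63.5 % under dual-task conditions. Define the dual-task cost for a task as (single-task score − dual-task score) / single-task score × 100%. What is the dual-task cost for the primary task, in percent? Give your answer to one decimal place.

Cost = (75.7 − 63.5) / 75.7 × 100%
     = 12.2000 / 75.7 × 100% = 16.1162%.
≈ 16.1%.

16.1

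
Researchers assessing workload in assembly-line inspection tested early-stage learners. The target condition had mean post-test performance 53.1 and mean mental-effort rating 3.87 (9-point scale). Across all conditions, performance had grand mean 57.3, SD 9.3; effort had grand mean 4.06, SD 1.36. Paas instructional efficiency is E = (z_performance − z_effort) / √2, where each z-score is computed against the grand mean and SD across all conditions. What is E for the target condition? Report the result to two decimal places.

-0.22

z_performance = (53.1 − 57.3) / 9.3 = -4.2000 / 9.3 = -0.4516.
z_effort = (3.87 − 4.06) / 1.36 = -0.1900 / 1.36 = -0.1397.
z_P − z_E = -0.4516 − (-0.1397) = -0.3119.
E = -0.3119 / √2 = -0.3119 / 1.41421 = -0.2205 ≈ -0.22.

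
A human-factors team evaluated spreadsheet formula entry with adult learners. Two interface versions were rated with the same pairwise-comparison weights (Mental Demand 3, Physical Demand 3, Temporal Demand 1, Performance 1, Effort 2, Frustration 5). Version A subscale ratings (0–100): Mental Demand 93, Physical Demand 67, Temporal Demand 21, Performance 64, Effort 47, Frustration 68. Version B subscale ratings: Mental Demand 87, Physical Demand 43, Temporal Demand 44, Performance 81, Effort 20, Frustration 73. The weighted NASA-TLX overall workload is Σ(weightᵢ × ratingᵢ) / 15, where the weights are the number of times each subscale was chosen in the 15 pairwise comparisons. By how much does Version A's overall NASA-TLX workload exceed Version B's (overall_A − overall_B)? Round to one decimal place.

5.3

Version A weighted sum = 3·93 + 3·67 + 1·21 + 1·64 + 2·47 + 5·68 = 279 + 201 + 21 + 64 + 94 + 340 = 999; overall_A = 999/15 = 66.6000.
Version B weighted sum = 3·87 + 3·43 + 1·44 + 1·81 + 2·20 + 5·73 = 261 + 129 + 44 + 81 + 40 + 365 = 920; overall_B = 920/15 = 61.3333.
Difference = 66.6000 − 61.3333 = 5.2667 ≈ 5.3.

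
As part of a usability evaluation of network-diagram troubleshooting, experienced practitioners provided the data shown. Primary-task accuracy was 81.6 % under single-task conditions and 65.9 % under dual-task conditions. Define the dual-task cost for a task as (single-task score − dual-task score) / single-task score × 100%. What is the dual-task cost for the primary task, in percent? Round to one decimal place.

19.2

Cost = (81.6 − 65.9) / 81.6 × 100%
     = 15.7000 / 81.6 × 100% = 19.2402%.
≈ 19.2%.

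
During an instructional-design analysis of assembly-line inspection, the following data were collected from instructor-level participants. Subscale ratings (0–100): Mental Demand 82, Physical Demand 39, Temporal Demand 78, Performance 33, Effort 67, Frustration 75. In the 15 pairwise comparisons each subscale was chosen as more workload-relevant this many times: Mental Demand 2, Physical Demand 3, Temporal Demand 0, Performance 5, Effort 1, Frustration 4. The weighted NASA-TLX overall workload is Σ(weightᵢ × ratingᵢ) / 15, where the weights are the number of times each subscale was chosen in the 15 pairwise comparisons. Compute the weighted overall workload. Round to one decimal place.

The tallies are the weights (they sum to 15).
Weighted sum = 2·82 + 3·39 + 0·78 + 5·33 + 1·67 + 4·75
            = 164 + 117 + 0 + 165 + 67 + 300 = 813.
Overall workload = 813 / 15 = 54.2000 ≈ 54.2.

54.2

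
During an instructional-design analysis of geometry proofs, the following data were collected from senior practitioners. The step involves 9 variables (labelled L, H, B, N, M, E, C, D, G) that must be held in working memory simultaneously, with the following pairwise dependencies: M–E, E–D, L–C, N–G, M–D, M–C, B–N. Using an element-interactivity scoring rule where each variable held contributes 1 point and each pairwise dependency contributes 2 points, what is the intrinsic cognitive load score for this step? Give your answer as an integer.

Count of variables held simultaneously: 9.
Count of pairwise dependencies listed: 7.
Element contribution: 9 × 1 = 9.
Interaction contribution: 7 × 2 = 14.
Intrinsic load = 9 + 14 = 23.

23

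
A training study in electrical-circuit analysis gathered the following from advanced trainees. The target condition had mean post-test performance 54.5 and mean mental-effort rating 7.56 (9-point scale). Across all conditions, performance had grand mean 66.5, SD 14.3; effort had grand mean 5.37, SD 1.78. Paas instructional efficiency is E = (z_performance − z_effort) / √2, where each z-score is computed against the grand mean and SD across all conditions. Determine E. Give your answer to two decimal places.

-1.46

z_performance = (54.5 − 66.5) / 14.3 = -12.0000 / 14.3 = -0.8392.
z_effort = (7.56 − 5.37) / 1.78 = 2.1900 / 1.78 = 1.2303.
z_P − z_E = -0.8392 − 1.2303 = -2.0695.
E = -2.0695 / √2 = -2.0695 / 1.41421 = -1.4634 ≈ -1.46.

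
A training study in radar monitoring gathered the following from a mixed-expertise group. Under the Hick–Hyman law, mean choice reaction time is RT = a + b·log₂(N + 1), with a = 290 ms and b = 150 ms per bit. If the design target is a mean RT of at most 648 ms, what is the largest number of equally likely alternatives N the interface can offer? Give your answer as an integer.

Set 290 + 150·log₂(N + 1) ≤ 648.
log₂(N + 1) ≤ (648 − 290) / 150 = 2.3867.
N + 1 ≤ 2^2.3867 = 5.2296.
N ≤ 4.2296, so the largest integer N is 4.

4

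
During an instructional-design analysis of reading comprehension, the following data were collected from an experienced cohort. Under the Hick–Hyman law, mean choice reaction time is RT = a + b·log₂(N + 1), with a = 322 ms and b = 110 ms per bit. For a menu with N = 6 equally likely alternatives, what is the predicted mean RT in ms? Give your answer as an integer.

log₂(6 + 1) = log₂(7) = 2.8074.
RT = 322 + 110 × 2.8074 = 322 + 308.8140 = 630.8140 ms.
≈ 631 ms.

631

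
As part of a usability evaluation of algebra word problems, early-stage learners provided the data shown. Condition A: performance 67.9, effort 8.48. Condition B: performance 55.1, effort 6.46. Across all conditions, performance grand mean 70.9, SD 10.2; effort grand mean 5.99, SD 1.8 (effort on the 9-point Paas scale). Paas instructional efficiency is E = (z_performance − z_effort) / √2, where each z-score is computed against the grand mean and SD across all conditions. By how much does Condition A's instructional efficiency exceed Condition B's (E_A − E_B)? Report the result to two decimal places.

0.09

Condition A: z_P = (67.9 − 70.9)/10.2 = -0.2941; z_E = (8.48 − 5.99)/1.8 = 1.3833; E_A = (-0.2941 − 1.3833)/√2 = -1.1861.
Condition B: z_P = (55.1 − 70.9)/10.2 = -1.5490; z_E = (6.46 − 5.99)/1.8 = 0.2611; E_B = (-1.5490 − 0.2611)/√2 = -1.2799.
E_A − E_B = -1.1861 − (-1.2799) = 0.0938 ≈ 0.09.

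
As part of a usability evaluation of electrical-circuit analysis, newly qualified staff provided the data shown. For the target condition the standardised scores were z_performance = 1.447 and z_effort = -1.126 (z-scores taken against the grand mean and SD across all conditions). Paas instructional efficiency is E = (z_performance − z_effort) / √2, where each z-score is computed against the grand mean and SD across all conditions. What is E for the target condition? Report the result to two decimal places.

z_P − z_E = 1.447 − (-1.126) = 2.5730.
E = 2.5730 / √2 = 2.5730 / 1.41421 = 1.8194 ≈ 1.82.

1.82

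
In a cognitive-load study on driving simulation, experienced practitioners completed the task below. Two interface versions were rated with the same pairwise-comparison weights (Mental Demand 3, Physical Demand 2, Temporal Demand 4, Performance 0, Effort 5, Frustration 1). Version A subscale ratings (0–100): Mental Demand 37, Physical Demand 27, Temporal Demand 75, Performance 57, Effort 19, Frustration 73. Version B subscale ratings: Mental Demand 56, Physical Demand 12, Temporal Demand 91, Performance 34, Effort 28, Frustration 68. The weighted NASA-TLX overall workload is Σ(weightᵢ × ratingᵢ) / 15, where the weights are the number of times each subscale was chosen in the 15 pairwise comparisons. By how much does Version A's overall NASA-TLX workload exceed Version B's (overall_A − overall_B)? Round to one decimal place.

-8.7

Version A weighted sum = 3·37 + 2·27 + 4·75 + 0·57 + 5·19 + 1·73 = 111 + 54 + 300 + 0 + 95 + 73 = 633; overall_A = 633/15 = 42.2000.
Version B weighted sum = 3·56 + 2·12 + 4·91 + 0·34 + 5·28 + 1·68 = 168 + 24 + 364 + 0 + 140 + 68 = 764; overall_B = 764/15 = 50.9333.
Difference = 42.2000 − 50.9333 = -8.7333 ≈ -8.7.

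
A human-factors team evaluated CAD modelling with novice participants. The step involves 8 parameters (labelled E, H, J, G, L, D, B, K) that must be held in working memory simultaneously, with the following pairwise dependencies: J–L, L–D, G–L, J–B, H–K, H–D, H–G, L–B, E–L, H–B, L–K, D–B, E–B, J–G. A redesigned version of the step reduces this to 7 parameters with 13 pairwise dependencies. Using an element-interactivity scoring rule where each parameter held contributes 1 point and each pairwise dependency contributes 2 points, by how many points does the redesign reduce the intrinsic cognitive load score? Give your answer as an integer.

Original: 8 × 1 + 14 × 2 = 8 + 28 = 36.
Redesigned: 7 × 1 + 13 × 2 = 7 + 26 = 33.
Reduction = 36 − 33 = 3.

3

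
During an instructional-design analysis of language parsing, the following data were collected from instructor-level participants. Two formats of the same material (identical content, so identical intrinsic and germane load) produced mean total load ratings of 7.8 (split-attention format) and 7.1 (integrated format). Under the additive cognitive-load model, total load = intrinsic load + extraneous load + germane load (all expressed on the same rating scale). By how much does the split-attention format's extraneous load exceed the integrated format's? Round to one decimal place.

0.7

Intrinsic and germane load are equal across formats, so the difference in total load equals the difference in extraneous load.
Extraneous-load difference = 7.8 − 7.1 = 0.7.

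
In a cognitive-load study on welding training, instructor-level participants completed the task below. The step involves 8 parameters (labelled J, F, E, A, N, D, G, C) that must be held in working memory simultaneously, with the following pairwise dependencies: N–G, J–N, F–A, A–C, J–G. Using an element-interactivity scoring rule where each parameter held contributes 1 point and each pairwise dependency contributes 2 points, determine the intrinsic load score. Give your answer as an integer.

Count of parameters held simultaneously: 8.
Count of pairwise dependencies listed: 5.
Element contribution: 8 × 1 = 8.
Interaction contribution: 5 × 2 = 10.
Intrinsic load = 8 + 10 = 18.

18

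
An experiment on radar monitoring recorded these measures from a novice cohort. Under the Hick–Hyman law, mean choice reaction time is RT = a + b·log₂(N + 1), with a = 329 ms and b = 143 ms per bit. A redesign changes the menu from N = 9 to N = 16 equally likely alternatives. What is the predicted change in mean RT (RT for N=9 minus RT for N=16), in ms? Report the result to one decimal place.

RT(9) = 329 + 143·log₂(10) = 329 + 143·3.3219 = 804.0317 ms.
RT(16) = 329 + 143·log₂(17) = 329 + 143·4.0875 = 913.5125 ms.
Difference = 804.0317 − 913.5125 = -109.4808 ≈ -109.5 ms.

-109.5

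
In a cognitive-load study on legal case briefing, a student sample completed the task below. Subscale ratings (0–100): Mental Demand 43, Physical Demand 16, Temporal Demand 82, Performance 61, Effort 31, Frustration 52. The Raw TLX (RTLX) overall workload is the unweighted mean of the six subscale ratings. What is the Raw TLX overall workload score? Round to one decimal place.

Sum of ratings = 43 + 16 + 82 + 61 + 31 + 52 = 285.
RTLX = 285 / 6 = 47.5000 ≈ 47.5.

47.5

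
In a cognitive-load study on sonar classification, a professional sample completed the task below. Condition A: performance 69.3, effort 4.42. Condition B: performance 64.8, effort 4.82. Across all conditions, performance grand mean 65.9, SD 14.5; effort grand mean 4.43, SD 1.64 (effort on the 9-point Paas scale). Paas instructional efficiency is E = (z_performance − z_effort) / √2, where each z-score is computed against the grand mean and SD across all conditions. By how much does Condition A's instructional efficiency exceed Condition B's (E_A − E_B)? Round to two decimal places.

Condition A: z_P = (69.3 − 65.9)/14.5 = 0.2345; z_E = (4.42 − 4.43)/1.64 = -0.0061; E_A = (0.2345 − (-0.0061))/√2 = 0.1701.
Condition B: z_P = (64.8 − 65.9)/14.5 = -0.0759; z_E = (4.82 − 4.43)/1.64 = 0.2378; E_B = (-0.0759 − 0.2378)/√2 = -0.2218.
E_A − E_B = 0.1701 − (-0.2218) = 0.3919 ≈ 0.39.

0.39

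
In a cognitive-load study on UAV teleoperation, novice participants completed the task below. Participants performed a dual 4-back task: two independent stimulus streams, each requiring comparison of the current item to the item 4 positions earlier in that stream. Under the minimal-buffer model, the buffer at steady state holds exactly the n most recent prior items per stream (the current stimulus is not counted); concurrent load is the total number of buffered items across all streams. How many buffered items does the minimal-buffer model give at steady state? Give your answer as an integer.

Each stream's buffer holds its 4 most recent prior items.
Two independent streams: 2 × 4 = 8 buffered items at steady state.

8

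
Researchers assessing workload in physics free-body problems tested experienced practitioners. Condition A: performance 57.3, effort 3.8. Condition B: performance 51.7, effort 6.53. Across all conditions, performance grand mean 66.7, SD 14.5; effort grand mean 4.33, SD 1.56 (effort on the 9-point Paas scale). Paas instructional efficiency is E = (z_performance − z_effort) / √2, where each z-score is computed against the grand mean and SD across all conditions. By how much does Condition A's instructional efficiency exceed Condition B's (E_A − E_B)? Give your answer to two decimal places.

Condition A: z_P = (57.3 − 66.7)/14.5 = -0.6483; z_E = (3.8 − 4.33)/1.56 = -0.3397; E_A = (-0.6483 − (-0.3397))/√2 = -0.2182.
Condition B: z_P = (51.7 − 66.7)/14.5 = -1.0345; z_E = (6.53 − 4.33)/1.56 = 1.4103; E_B = (-1.0345 − 1.4103)/√2 = -1.7287.
E_A − E_B = -0.2182 − (-1.7287) = 1.5105 ≈ 1.51.

1.51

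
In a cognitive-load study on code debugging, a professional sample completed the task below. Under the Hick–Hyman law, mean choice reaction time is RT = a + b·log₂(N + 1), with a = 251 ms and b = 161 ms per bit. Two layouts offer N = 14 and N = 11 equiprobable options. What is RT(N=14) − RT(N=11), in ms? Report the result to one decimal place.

RT(14) = 251 + 161·log₂(15) = 251 + 161·3.9069 = 880.0109 ms.
RT(11) = 251 + 161·log₂(12) = 251 + 161·3.5850 = 828.1850 ms.
Difference = 880.0109 − 828.1850 = 51.8259 ≈ 51.8 ms.

51.8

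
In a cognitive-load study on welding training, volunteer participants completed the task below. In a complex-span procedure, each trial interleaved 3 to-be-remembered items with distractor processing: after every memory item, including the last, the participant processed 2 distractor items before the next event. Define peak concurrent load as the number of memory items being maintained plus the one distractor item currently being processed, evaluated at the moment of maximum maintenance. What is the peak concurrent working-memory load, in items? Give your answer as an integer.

Maintenance is greatest during the distractor(s) after memory item 3: all 3 memory items are being held.
One distractor item is concurrently being processed.
Peak concurrent load = 3 + 1 = 4 items.

4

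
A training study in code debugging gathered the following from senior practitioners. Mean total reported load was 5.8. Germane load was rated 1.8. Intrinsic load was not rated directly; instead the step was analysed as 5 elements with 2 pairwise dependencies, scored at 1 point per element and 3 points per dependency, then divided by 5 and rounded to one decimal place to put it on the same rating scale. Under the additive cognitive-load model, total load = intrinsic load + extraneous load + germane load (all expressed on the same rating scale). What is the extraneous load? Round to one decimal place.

1.8

Intrinsic (element-interactivity): (5 × 1 + 2 × 3) / 5 = 11 / 5 = 2.2000 → 2.2.
extraneous load = total − intrinsic − germane
             = 5.8 − 2.2 − 1.8 = 1.8.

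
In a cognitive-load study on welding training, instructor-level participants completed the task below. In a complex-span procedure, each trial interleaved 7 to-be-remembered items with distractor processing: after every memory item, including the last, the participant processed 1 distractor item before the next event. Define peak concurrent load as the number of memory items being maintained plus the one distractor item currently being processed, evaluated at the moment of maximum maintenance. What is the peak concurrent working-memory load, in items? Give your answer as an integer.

Maintenance is greatest during the distractor(s) after memory item 7: all 7 memory items are being held.
One distractor item is concurrently being processed.
Peak concurrent load = 7 + 1 = 8 items.

8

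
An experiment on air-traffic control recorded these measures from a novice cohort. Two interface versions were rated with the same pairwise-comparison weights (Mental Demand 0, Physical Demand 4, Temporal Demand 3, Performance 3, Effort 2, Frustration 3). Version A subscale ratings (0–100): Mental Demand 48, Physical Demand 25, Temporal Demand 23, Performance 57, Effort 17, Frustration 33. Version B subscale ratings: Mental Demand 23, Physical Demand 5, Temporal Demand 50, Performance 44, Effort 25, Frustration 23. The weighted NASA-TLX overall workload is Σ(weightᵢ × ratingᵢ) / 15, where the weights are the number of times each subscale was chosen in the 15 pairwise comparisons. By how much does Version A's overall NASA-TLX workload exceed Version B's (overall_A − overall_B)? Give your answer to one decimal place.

3.5

Version A weighted sum = 0·48 + 4·25 + 3·23 + 3·57 + 2·17 + 3·33 = 0 + 100 + 69 + 171 + 34 + 99 = 473; overall_A = 473/15 = 31.5333.
Version B weighted sum = 0·23 + 4·5 + 3·50 + 3·44 + 2·25 + 3·23 = 0 + 20 + 150 + 132 + 50 + 69 = 421; overall_B = 421/15 = 28.0667.
Difference = 31.5333 − 28.0667 = 3.4666 ≈ 3.5.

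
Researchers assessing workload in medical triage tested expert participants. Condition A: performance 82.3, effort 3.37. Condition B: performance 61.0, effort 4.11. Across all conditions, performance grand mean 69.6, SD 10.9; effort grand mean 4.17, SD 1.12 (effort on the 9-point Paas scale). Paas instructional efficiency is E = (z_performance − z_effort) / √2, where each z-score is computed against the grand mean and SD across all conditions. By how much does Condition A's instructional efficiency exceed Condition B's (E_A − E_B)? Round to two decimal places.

1.85

Condition A: z_P = (82.3 − 69.6)/10.9 = 1.1651; z_E = (3.37 − 4.17)/1.12 = -0.7143; E_A = (1.1651 − (-0.7143))/√2 = 1.3289.
Condition B: z_P = (61.0 − 69.6)/10.9 = -0.7890; z_E = (4.11 − 4.17)/1.12 = -0.0536; E_B = (-0.7890 − (-0.0536))/√2 = -0.5200.
E_A − E_B = 1.3289 − (-0.5200) = 1.8489 ≈ 1.85.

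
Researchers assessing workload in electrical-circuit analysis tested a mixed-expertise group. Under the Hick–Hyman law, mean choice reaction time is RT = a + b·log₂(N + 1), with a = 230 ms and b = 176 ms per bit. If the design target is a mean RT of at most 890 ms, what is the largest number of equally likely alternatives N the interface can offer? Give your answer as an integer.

Set 230 + 176·log₂(N + 1) ≤ 890.
log₂(N + 1) ≤ (890 − 230) / 176 = 3.7500.
N + 1 ≤ 2^3.7500 = 13.4543.
N ≤ 12.4543, so the largest integer N is 12.

12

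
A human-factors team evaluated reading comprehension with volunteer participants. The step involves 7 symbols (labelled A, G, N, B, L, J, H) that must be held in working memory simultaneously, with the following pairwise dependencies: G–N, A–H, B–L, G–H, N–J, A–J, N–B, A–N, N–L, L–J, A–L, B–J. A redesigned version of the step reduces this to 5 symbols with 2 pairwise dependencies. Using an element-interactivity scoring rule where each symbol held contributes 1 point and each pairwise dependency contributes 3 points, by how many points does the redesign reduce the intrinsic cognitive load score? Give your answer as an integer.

32

Original: 7 × 1 + 12 × 3 = 7 + 36 = 43.
Redesigned: 5 × 1 + 2 × 3 = 5 + 6 = 11.
Reduction = 43 − 11 = 32.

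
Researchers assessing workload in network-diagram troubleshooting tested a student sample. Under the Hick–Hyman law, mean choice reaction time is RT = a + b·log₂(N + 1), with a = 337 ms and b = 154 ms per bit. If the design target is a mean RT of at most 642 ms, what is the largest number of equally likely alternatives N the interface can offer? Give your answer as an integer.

Set 337 + 154·log₂(N + 1) ≤ 642.
log₂(N + 1) ≤ (642 − 337) / 154 = 1.9805.
N + 1 ≤ 2^1.9805 = 3.9463.
N ≤ 2.9463, so the largest integer N is 2.

2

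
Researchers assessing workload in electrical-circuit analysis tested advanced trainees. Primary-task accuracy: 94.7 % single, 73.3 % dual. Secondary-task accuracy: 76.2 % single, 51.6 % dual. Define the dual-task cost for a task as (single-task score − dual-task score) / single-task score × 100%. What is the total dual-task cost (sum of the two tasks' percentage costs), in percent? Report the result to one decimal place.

Primary cost = (94.7 − 73.3) / 94.7 × 100% = 22.5977%.
Secondary cost = (76.2 − 51.6) / 76.2 × 100% = 32.2835%.
Total = 22.5977% + 32.2835% = 54.8812% ≈ 54.9%.

54.9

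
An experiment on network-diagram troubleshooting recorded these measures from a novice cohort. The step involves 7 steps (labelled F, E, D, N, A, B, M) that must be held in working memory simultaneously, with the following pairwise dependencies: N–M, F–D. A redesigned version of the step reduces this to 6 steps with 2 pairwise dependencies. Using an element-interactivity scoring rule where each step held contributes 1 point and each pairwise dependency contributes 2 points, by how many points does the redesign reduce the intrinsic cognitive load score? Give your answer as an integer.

Original: 7 × 1 + 2 × 2 = 7 + 4 = 11.
Redesigned: 6 × 1 + 2 × 2 = 6 + 4 = 10.
Reduction = 11 − 10 = 1.

1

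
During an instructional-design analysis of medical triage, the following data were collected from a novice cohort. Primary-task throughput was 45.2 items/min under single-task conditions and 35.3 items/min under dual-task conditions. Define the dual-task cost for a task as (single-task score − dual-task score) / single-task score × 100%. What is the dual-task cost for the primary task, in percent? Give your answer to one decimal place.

Cost = (45.2 − 35.3) / 45.2 × 100%
     = 9.9000 / 45.2 × 100% = 21.9027%.
≈ 21.9%.

21.9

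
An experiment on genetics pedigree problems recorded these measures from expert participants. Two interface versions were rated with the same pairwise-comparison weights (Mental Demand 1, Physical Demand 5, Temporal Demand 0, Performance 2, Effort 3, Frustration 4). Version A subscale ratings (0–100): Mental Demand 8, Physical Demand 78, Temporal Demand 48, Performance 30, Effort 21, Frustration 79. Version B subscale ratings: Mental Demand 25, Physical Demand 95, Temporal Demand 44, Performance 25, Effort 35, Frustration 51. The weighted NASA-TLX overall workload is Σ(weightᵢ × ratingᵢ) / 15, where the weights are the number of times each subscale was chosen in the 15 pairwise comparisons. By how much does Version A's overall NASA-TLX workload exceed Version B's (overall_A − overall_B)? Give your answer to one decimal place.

-1.5

Version A weighted sum = 1·8 + 5·78 + 0·48 + 2·30 + 3·21 + 4·79 = 8 + 390 + 0 + 60 + 63 + 316 = 837; overall_A = 837/15 = 55.8000.
Version B weighted sum = 1·25 + 5·95 + 0·44 + 2·25 + 3·35 + 4·51 = 25 + 475 + 0 + 50 + 105 + 204 = 859; overall_B = 859/15 = 57.2667.
Difference = 55.8000 − 57.2667 = -1.4667 ≈ -1.5.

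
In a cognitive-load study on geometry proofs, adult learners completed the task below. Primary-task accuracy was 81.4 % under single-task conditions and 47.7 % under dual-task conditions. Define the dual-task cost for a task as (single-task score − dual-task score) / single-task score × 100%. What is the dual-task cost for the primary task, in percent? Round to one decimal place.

Cost = (81.4 − 47.7) / 81.4 × 100%
     = 33.7000 / 81.4 × 100% = 41.4005%.
≈ 41.4%.

41.4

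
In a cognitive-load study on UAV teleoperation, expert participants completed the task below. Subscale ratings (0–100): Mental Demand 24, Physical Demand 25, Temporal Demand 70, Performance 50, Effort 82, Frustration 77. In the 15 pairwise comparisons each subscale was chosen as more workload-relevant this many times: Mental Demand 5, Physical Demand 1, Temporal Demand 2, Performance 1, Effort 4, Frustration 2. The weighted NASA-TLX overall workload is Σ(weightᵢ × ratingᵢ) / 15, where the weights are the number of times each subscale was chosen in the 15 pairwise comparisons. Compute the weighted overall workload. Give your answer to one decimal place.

The tallies are the weights (they sum to 15).
Weighted sum = 5·24 + 1·25 + 2·70 + 1·50 + 4·82 + 2·77
            = 120 + 25 + 140 + 50 + 328 + 154 = 817.
Overall workload = 817 / 15 = 54.4667 ≈ 54.5.

54.5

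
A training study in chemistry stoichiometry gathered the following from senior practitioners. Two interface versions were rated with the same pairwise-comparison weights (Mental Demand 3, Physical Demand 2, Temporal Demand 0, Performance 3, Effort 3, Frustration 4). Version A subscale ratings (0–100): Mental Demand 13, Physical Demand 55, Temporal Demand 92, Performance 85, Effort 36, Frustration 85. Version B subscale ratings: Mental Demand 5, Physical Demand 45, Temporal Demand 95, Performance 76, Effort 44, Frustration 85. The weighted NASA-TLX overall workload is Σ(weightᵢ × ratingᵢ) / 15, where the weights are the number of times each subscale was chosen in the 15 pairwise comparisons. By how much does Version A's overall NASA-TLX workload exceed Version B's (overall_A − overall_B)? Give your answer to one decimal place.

Version A weighted sum = 3·13 + 2·55 + 0·92 + 3·85 + 3·36 + 4·85 = 39 + 110 + 0 + 255 + 108 + 340 = 852; overall_A = 852/15 = 56.8000.
Version B weighted sum = 3·5 + 2·45 + 0·95 + 3·76 + 3·44 + 4·85 = 15 + 90 + 0 + 228 + 132 + 340 = 805; overall_B = 805/15 = 53.6667.
Difference = 56.8000 − 53.6667 = 3.1333 ≈ 3.1.

3.1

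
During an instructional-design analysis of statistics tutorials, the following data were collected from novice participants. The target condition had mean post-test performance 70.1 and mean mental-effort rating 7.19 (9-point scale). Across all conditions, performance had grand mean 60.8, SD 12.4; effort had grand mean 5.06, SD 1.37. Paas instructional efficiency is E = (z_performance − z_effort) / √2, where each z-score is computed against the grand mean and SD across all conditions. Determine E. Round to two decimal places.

-0.57

z_performance = (70.1 − 60.8) / 12.4 = 9.3000 / 12.4 = 0.7500.
z_effort = (7.19 − 5.06) / 1.37 = 2.1300 / 1.37 = 1.5547.
z_P − z_E = 0.7500 − 1.5547 = -0.8047.
E = -0.8047 / √2 = -0.8047 / 1.41421 = -0.5690 ≈ -0.57.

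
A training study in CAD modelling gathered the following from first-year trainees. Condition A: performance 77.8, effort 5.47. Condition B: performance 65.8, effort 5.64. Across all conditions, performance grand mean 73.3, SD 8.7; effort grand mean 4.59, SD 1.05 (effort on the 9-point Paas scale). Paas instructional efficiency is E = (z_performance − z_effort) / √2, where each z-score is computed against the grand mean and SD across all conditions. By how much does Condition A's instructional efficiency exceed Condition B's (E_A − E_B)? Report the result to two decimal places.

1.09

Condition A: z_P = (77.8 − 73.3)/8.7 = 0.5172; z_E = (5.47 − 4.59)/1.05 = 0.8381; E_A = (0.5172 − 0.8381)/√2 = -0.2269.
Condition B: z_P = (65.8 − 73.3)/8.7 = -0.8621; z_E = (5.64 − 4.59)/1.05 = 1.0000; E_B = (-0.8621 − 1.0000)/√2 = -1.3167.
E_A − E_B = -0.2269 − (-1.3167) = 1.0898 ≈ 1.09.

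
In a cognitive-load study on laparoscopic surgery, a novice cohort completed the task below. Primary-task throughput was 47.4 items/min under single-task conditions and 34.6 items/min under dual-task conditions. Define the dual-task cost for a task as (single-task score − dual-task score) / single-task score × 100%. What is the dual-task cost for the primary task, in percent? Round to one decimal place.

27.0

Cost = (47.4 − 34.6) / 47.4 × 100%
     = 12.8000 / 47.4 × 100% = 27.0042%.
≈ 27.0%.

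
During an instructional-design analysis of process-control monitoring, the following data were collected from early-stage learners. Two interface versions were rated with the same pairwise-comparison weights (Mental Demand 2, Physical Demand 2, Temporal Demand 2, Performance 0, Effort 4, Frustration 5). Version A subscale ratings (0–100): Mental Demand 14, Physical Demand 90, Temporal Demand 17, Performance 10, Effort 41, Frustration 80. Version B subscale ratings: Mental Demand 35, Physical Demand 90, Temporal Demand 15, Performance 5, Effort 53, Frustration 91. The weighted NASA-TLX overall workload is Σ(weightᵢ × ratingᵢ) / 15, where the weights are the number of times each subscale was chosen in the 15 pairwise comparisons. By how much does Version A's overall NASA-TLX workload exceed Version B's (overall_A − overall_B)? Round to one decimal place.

Version A weighted sum = 2·14 + 2·90 + 2·17 + 0·10 + 4·41 + 5·80 = 28 + 180 + 34 + 0 + 164 + 400 = 806; overall_A = 806/15 = 53.7333.
Version B weighted sum = 2·35 + 2·90 + 2·15 + 0·5 + 4·53 + 5·91 = 70 + 180 + 30 + 0 + 212 + 455 = 947; overall_B = 947/15 = 63.1333.
Difference = 53.7333 − 63.1333 = -9.4000 ≈ -9.4.

-9.4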